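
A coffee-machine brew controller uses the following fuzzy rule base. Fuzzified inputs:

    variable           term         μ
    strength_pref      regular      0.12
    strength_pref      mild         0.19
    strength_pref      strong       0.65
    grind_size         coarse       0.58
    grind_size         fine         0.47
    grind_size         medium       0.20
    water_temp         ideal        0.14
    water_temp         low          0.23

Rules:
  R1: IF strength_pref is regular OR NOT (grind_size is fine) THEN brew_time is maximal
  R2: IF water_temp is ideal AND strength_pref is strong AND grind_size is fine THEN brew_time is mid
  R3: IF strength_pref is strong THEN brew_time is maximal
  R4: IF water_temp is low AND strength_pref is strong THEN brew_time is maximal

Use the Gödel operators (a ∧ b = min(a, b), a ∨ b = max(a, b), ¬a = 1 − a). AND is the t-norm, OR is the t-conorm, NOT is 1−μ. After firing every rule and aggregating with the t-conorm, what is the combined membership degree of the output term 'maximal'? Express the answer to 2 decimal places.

R1: regular=0.12, ¬fine=1−0.47=0.53; OR[max(a, b)] → w = 0.53
R2: ideal=0.14, strong=0.65, fine=0.47; AND[min(a, b)] → w = 0.14
R3: strong=0.65 → w = 0.65
R4: low=0.23, strong=0.65; AND[min(a, b)] → w = 0.23
Rules with consequent 'maximal': {R1, R3, R4} → strengths 0.53, 0.65, 0.23
Aggregate via t-conorm [max(a, b)]: 0.65

0.65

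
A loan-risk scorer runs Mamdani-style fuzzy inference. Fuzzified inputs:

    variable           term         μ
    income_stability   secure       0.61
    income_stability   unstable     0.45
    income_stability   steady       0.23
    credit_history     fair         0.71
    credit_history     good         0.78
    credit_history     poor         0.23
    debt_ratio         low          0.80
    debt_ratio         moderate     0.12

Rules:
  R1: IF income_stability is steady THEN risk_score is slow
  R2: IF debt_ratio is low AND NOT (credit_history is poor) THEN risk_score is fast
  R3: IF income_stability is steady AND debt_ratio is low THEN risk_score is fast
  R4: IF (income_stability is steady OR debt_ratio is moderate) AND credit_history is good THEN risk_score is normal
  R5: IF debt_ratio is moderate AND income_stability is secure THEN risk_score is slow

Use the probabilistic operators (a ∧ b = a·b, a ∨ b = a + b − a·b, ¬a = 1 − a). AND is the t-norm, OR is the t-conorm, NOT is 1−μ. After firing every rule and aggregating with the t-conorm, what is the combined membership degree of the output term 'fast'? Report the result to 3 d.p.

R1: steady=0.23 → w = 0.2300
R2: low=0.80, ¬poor=1−0.23=0.77; AND[a·b] → w = 0.6160
R3: steady=0.23, low=0.80; AND[a·b] → w = 0.1840
R4: (steady=0.23 OR moderate=0.12) = 0.3224; AND[a·b] with good=0.78 → w = 0.2515
R5: moderate=0.12, secure=0.61; AND[a·b] → w = 0.0732
Rules with consequent 'fast': {R2, R3} → strengths 0.6160, 0.1840
Aggregate via t-conorm [a + b − a·b]: 0.6867

0.687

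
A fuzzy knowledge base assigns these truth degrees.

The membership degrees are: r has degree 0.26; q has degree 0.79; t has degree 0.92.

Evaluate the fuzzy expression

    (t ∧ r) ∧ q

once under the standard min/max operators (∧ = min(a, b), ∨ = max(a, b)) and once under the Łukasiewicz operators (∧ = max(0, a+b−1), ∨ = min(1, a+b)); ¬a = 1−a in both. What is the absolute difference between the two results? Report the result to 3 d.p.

Under standard min/max:
  t ∧ r = min(a, b) on (0.92, 0.26) = 0.26
  (t ∧ r) ∧ q = min(a, b) on (0.26, 0.79) = 0.26
  → value = 0.2600
Under Łukasiewicz:
  t ∧ r = max(0, a+b−1) on (0.92, 0.26) = 0.18
  (t ∧ r) ∧ q = max(0, a+b−1) on (0.18, 0.79) = 0.00
  → value = 0.0000
|0.2600 − 0.0000| = 0.260

0.260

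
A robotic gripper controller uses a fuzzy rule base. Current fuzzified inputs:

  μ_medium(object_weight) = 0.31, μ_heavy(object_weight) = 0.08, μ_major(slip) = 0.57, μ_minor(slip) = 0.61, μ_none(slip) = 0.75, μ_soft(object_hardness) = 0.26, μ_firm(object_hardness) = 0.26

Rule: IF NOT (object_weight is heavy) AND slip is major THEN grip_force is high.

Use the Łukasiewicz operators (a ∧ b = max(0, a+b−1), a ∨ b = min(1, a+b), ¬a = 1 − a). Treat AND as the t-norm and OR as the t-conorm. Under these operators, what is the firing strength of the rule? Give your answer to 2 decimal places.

firing strength: ¬heavy=1−0.08=0.92, major=0.57; AND[max(0, a+b−1)] → w = 0.49

0.49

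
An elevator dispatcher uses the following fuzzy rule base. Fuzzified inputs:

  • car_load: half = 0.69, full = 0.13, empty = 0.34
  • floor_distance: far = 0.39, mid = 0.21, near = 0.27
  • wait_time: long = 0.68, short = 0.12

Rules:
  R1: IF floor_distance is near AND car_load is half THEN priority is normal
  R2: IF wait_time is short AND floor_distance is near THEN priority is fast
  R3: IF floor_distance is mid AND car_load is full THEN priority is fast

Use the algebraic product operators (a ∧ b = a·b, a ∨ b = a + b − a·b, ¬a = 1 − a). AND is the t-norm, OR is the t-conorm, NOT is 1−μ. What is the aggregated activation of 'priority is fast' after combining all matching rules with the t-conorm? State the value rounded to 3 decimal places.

R1: near=0.27, half=0.69; AND[a·b] → w = 0.1863
R2: short=0.12, near=0.27; AND[a·b] → w = 0.0324
R3: mid=0.21, full=0.13; AND[a·b] → w = 0.0273
Rules with consequent 'fast': {R2, R3} → strengths 0.0324, 0.0273
Aggregate via t-conorm [a + b − a·b]: 0.0588

0.059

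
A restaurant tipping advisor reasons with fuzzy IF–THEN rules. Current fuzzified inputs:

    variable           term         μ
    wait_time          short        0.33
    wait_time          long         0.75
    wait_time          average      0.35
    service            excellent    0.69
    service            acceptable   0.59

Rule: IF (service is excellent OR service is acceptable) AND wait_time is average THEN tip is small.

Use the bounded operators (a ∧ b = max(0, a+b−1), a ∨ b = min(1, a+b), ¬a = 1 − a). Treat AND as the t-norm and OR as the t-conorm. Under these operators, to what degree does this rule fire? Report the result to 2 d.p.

0.35

firing strength: (excellent=0.69 OR acceptable=0.59) = 1.00; AND[max(0, a+b−1)] with average=0.35 → w = 0.35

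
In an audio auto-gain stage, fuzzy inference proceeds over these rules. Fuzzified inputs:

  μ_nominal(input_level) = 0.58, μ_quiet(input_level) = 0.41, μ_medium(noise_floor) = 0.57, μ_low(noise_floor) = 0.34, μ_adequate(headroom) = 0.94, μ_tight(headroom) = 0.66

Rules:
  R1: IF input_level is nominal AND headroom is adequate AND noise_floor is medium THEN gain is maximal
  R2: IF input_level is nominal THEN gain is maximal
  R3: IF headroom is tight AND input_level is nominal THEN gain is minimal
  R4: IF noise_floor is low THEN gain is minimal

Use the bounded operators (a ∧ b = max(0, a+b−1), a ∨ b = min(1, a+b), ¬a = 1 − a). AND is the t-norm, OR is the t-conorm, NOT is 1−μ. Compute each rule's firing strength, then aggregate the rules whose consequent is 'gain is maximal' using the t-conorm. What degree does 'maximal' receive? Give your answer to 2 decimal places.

0.67

R1: nominal=0.58, adequate=0.94, medium=0.57; AND[max(0, a+b−1)] → w = 0.09
R2: nominal=0.58 → w = 0.58
R3: tight=0.66, nominal=0.58; AND[max(0, a+b−1)] → w = 0.24
R4: low=0.34 → w = 0.34
Rules with consequent 'maximal': {R1, R2} → strengths 0.09, 0.58
Aggregate via t-conorm [min(1, a+b)]: 0.67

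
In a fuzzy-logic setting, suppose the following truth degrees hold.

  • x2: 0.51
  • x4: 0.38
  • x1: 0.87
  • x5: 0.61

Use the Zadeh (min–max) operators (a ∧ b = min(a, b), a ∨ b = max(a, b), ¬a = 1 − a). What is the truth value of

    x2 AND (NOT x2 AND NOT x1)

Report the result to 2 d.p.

NOT x2 = 1 − 0.51 = 0.49
NOT x1 = 1 − 0.87 = 0.13
NOT x2 AND NOT x1 = min(a, b) on (0.49, 0.13) = 0.13
x2 AND (NOT x2 AND NOT x1) = min(a, b) on (0.51, 0.13) = 0.13

0.13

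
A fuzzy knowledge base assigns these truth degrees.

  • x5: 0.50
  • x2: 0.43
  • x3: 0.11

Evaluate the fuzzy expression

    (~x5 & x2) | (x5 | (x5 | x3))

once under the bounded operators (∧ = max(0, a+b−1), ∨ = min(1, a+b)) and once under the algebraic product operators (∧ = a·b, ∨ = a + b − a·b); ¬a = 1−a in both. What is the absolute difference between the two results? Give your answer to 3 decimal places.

0.175

Under bounded:
  ~x5 = 1 − 0.50 = 0.50
  ~x5 & x2 = max(0, a+b−1) on (0.50, 0.43) = 0.00
  x5 | x3 = min(1, a+b) on (0.50, 0.11) = 0.61
  x5 | (x5 | x3) = min(1, a+b) on (0.50, 0.61) = 1.00
  (~x5 & x2) | (x5 | (x5 | x3)) = min(1, a+b) on (0.00, 1.00) = 1.00
  → value = 1.0000
Under algebraic product:
  ~x5 = 1 − 0.5000 = 0.5000
  ~x5 & x2 = a·b on (0.5000, 0.4300) = 0.2150
  x5 | x3 = a + b − a·b on (0.5000, 0.1100) = 0.5550
  x5 | (x5 | x3) = a + b − a·b on (0.5000, 0.5550) = 0.7775
  (~x5 & x2) | (x5 | (x5 | x3)) = a + b − a·b on (0.2150, 0.7775) = 0.8253
  → value = 0.8253
|1.0000 − 0.8253| = 0.175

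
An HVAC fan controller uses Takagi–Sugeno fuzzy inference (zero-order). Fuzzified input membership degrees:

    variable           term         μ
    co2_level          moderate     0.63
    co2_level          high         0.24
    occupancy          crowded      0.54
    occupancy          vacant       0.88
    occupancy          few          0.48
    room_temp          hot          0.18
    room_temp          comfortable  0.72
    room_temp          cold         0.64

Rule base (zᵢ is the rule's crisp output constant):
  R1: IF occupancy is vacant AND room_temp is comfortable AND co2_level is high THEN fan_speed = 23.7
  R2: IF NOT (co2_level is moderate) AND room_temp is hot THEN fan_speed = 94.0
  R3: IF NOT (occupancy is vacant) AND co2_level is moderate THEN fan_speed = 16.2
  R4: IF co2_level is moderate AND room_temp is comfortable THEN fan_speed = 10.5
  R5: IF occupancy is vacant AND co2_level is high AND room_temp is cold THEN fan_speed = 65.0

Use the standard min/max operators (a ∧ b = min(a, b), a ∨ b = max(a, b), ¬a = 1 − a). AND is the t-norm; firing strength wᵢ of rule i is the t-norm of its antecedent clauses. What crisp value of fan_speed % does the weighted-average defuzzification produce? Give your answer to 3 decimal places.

R1 (z=23.7): vacant=0.88, comfortable=0.72, high=0.24; AND[min(a, b)] → w = 0.24
R2 (z=94.0): ¬moderate=1−0.63=0.37, hot=0.18; AND[min(a, b)] → w = 0.18
R3 (z=16.2): ¬vacant=1−0.88=0.12, moderate=0.63; AND[min(a, b)] → w = 0.12
R4 (z=10.5): moderate=0.63, comfortable=0.72; AND[min(a, b)] → w = 0.63
R5 (z=65.0): vacant=0.88, high=0.24, cold=0.64; AND[min(a, b)] → w = 0.24
Weighted average = (0.24·23.7 + 0.18·94.0 + 0.12·16.2 + 0.63·10.5 + 0.24·65.0) / (0.24 + 0.18 + 0.12 + 0.63 + 0.24)
  = 46.7670 / 1.4100 = 33.168

33.168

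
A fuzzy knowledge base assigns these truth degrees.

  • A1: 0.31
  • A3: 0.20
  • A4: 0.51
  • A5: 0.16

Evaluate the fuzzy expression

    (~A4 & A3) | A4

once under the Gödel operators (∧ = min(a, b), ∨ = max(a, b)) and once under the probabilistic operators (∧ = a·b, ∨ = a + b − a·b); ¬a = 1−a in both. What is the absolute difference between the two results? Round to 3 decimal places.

Under Gödel:
  ~A4 = 1 − 0.51 = 0.49
  ~A4 & A3 = min(a, b) on (0.49, 0.20) = 0.20
  (~A4 & A3) | A4 = max(a, b) on (0.20, 0.51) = 0.51
  → value = 0.5100
Under probabilistic:
  ~A4 = 1 − 0.5100 = 0.4900
  ~A4 & A3 = a·b on (0.4900, 0.2000) = 0.0980
  (~A4 & A3) | A4 = a + b − a·b on (0.0980, 0.5100) = 0.5580
  → value = 0.5580
|0.5100 − 0.5580| = 0.048

0.048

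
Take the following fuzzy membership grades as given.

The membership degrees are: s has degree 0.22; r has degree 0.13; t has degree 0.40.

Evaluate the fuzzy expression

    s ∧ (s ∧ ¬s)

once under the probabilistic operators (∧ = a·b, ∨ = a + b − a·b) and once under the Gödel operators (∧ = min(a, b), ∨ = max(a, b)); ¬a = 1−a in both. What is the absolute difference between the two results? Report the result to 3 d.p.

0.182

Under probabilistic:
  ¬s = 1 − 0.2200 = 0.7800
  s ∧ ¬s = a·b on (0.2200, 0.7800) = 0.1716
  s ∧ (s ∧ ¬s) = a·b on (0.2200, 0.1716) = 0.0378
  → value = 0.0378
Under Gödel:
  ¬s = 1 − 0.22 = 0.78
  s ∧ ¬s = min(a, b) on (0.22, 0.78) = 0.22
  s ∧ (s ∧ ¬s) = min(a, b) on (0.22, 0.22) = 0.22
  → value = 0.2200
|0.0378 − 0.2200| = 0.182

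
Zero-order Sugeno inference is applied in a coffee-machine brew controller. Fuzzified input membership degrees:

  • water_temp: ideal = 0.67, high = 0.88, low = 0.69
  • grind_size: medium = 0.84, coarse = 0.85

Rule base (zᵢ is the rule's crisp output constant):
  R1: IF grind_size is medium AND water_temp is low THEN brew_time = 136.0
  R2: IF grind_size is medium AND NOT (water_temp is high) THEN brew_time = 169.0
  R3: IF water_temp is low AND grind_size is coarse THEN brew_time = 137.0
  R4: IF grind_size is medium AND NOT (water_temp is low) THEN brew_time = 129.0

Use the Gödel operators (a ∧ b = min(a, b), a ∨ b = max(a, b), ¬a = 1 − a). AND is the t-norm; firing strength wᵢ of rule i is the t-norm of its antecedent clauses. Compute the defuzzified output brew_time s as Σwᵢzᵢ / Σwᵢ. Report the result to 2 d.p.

R1 (z=136.0): medium=0.84, low=0.69; AND[min(a, b)] → w = 0.69
R2 (z=169.0): medium=0.84, ¬high=1−0.88=0.12; AND[min(a, b)] → w = 0.12
R3 (z=137.0): low=0.69, coarse=0.85; AND[min(a, b)] → w = 0.69
R4 (z=129.0): medium=0.84, ¬low=1−0.69=0.31; AND[min(a, b)] → w = 0.31
Weighted average = (0.69·136.0 + 0.12·169.0 + 0.69·137.0 + 0.31·129.0) / (0.69 + 0.12 + 0.69 + 0.31)
  = 248.6400 / 1.8100 = 137.37

137.37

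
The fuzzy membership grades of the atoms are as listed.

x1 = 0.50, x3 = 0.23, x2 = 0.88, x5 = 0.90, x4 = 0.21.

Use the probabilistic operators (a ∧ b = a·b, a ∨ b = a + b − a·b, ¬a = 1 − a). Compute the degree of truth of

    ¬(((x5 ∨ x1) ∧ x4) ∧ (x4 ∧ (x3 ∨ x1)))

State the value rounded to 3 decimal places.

0.974

x5 ∨ x1 = a + b − a·b on (0.9000, 0.5000) = 0.9500
(x5 ∨ x1) ∧ x4 = a·b on (0.9500, 0.2100) = 0.1995
x3 ∨ x1 = a + b − a·b on (0.2300, 0.5000) = 0.6150
x4 ∧ (x3 ∨ x1) = a·b on (0.2100, 0.6150) = 0.1291
((x5 ∨ x1) ∧ x4) ∧ (x4 ∧ (x3 ∨ x1)) = a·b on (0.1995, 0.1291) = 0.0258
¬(((x5 ∨ x1) ∧ x4) ∧ (x4 ∧ (x3 ∨ x1))) = 1 − 0.0258 = 0.9742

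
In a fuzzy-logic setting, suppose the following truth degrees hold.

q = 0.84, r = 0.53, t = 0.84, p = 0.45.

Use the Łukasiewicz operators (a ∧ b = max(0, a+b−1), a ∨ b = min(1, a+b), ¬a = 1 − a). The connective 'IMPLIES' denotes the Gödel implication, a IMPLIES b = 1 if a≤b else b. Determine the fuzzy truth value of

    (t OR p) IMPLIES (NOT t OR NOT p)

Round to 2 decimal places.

t OR p = min(1, a+b) on (0.84, 0.45) = 1.00
NOT t = 1 − 0.84 = 0.16
NOT p = 1 − 0.45 = 0.55
NOT t OR NOT p = min(1, a+b) on (0.16, 0.55) = 0.71
(t OR p) IMPLIES (NOT t OR NOT p)  [Gödel: 1 if a≤b else b] with a=1.00, b=0.71 → 0.71

0.71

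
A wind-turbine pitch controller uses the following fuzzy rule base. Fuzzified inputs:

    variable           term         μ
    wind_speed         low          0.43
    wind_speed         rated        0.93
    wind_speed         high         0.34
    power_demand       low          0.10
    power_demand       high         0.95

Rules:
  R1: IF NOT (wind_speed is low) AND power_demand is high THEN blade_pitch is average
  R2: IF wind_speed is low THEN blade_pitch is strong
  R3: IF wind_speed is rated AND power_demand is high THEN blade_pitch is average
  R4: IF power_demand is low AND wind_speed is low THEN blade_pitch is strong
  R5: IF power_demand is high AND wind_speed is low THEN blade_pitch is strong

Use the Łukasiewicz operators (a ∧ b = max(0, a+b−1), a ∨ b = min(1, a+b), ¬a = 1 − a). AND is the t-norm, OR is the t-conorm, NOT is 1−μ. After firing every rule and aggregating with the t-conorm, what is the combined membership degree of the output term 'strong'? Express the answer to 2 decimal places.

R1: ¬low=1−0.43=0.57, high=0.95; AND[max(0, a+b−1)] → w = 0.52
R2: low=0.43 → w = 0.43
R3: rated=0.93, high=0.95; AND[max(0, a+b−1)] → w = 0.88
R4: low=0.10, low=0.43; AND[max(0, a+b−1)] → w = 0.00
R5: high=0.95, low=0.43; AND[max(0, a+b−1)] → w = 0.38
Rules with consequent 'strong': {R2, R4, R5} → strengths 0.43, 0.00, 0.38
Aggregate via t-conorm [min(1, a+b)]: 0.81

0.81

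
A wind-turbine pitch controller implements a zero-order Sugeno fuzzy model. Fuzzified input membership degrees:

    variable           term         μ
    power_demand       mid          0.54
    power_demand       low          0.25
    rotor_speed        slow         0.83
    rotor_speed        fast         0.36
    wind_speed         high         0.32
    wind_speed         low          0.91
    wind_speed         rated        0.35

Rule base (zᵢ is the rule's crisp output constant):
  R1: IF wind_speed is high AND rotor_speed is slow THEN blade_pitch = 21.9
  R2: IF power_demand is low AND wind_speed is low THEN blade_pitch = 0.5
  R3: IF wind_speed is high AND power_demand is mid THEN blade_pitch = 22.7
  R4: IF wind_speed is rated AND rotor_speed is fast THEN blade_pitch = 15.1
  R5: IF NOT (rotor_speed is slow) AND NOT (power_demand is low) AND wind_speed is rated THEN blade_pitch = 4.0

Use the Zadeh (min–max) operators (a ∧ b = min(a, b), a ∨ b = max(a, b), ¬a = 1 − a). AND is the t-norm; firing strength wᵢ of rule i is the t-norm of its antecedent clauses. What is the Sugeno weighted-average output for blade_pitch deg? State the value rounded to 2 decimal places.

14.44

R1 (z=21.9): high=0.32, slow=0.83; AND[min(a, b)] → w = 0.32
R2 (z=0.5): low=0.25, low=0.91; AND[min(a, b)] → w = 0.25
R3 (z=22.7): high=0.32, mid=0.54; AND[min(a, b)] → w = 0.32
R4 (z=15.1): rated=0.35, fast=0.36; AND[min(a, b)] → w = 0.35
R5 (z=4.0): ¬slow=1−0.83=0.17, ¬low=1−0.25=0.75, rated=0.35; AND[min(a, b)] → w = 0.17
Weighted average = (0.32·21.9 + 0.25·0.5 + 0.32·22.7 + 0.35·15.1 + 0.17·4.0) / (0.32 + 0.25 + 0.32 + 0.35 + 0.17)
  = 20.3620 / 1.4100 = 14.44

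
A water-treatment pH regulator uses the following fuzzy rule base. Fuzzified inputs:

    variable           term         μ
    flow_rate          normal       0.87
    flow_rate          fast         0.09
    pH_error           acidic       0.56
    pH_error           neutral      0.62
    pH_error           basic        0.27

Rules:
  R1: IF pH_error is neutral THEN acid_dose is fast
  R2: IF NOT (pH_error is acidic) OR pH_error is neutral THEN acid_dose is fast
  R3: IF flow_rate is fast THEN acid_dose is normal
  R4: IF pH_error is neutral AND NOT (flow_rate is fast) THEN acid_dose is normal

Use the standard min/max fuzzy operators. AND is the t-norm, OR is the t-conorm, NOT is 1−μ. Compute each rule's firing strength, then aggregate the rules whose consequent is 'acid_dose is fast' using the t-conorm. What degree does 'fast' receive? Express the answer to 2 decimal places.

0.62

R1: neutral=0.62 → w = 0.62
R2: ¬acidic=1−0.56=0.44, neutral=0.62; OR[max(a, b)] → w = 0.62
R3: fast=0.09 → w = 0.09
R4: neutral=0.62, ¬fast=1−0.09=0.91; AND[min(a, b)] → w = 0.62
Rules with consequent 'fast': {R1, R2} → strengths 0.62, 0.62
Aggregate via t-conorm [max(a, b)]: 0.62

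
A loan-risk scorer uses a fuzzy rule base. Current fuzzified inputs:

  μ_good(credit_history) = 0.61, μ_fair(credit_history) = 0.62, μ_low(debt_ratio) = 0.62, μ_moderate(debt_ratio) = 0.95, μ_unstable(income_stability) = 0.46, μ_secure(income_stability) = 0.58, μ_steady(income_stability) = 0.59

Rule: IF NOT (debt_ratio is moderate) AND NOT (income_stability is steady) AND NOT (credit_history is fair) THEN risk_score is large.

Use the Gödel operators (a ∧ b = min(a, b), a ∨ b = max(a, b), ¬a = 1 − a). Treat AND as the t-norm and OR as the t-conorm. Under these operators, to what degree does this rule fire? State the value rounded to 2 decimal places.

0.05

firing strength: ¬moderate=1−0.95=0.05, ¬steady=1−0.59=0.41, ¬fair=1−0.62=0.38; AND[min(a, b)] → w = 0.05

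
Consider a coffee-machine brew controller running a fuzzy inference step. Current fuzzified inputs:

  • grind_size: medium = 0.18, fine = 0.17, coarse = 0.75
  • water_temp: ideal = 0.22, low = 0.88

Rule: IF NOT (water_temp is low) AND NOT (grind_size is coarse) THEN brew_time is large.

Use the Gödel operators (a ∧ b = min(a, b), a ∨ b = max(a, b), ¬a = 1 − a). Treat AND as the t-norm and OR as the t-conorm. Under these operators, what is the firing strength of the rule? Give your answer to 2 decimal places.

0.12

firing strength: ¬low=1−0.88=0.12, ¬coarse=1−0.75=0.25; AND[min(a, b)] → w = 0.12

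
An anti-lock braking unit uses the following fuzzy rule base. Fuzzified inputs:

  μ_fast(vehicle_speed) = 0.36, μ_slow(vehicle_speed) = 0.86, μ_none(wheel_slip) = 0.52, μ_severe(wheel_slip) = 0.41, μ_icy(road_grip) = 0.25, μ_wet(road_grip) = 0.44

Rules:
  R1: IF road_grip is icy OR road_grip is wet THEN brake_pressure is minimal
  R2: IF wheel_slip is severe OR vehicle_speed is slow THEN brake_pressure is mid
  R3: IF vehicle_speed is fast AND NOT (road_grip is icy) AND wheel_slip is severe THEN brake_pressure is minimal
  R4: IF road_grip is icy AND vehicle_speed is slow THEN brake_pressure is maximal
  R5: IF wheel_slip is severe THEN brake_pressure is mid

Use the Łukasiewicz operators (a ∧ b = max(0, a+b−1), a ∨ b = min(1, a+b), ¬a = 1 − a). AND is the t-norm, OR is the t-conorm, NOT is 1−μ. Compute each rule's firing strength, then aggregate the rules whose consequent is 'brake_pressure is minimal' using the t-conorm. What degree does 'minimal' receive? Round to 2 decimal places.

R1: icy=0.25, wet=0.44; OR[min(1, a+b)] → w = 0.69
R2: severe=0.41, slow=0.86; OR[min(1, a+b)] → w = 1.00
R3: fast=0.36, ¬icy=1−0.25=0.75, severe=0.41; AND[max(0, a+b−1)] → w = 0.00
R4: icy=0.25, slow=0.86; AND[max(0, a+b−1)] → w = 0.11
R5: severe=0.41 → w = 0.41
Rules with consequent 'minimal': {R1, R3} → strengths 0.69, 0.00
Aggregate via t-conorm [min(1, a+b)]: 0.69

0.69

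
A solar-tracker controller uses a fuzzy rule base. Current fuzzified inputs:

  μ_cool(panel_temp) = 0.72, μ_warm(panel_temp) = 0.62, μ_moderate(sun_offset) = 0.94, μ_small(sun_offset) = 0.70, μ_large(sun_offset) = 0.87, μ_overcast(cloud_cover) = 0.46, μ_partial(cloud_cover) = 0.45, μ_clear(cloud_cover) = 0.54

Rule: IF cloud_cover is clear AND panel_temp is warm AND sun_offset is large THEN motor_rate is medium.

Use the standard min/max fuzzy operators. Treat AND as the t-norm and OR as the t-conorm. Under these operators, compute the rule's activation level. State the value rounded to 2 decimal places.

0.54

firing strength: clear=0.54, warm=0.62, large=0.87; AND[min(a, b)] → w = 0.54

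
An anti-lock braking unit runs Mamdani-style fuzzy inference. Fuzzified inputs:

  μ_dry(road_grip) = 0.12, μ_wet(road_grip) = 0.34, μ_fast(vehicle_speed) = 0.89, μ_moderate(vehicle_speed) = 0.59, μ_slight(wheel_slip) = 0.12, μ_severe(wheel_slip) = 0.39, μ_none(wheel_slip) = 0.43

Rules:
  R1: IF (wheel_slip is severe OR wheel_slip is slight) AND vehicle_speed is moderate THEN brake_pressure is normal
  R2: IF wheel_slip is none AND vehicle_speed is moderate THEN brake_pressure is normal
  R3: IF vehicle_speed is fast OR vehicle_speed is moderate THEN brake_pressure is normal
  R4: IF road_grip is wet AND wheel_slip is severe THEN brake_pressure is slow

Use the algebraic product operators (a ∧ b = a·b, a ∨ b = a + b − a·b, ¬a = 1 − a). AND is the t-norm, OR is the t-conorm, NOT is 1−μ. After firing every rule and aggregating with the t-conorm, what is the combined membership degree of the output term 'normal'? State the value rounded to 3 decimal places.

0.976

R1: (severe=0.39 OR slight=0.12) = 0.4632; AND[a·b] with moderate=0.59 → w = 0.2733
R2: none=0.43, moderate=0.59; AND[a·b] → w = 0.2537
R3: fast=0.89, moderate=0.59; OR[a + b − a·b] → w = 0.9549
R4: wet=0.34, severe=0.39; AND[a·b] → w = 0.1326
Rules with consequent 'normal': {R1, R2, R3} → strengths 0.2733, 0.2537, 0.9549
Aggregate via t-conorm [a + b − a·b]: 0.9755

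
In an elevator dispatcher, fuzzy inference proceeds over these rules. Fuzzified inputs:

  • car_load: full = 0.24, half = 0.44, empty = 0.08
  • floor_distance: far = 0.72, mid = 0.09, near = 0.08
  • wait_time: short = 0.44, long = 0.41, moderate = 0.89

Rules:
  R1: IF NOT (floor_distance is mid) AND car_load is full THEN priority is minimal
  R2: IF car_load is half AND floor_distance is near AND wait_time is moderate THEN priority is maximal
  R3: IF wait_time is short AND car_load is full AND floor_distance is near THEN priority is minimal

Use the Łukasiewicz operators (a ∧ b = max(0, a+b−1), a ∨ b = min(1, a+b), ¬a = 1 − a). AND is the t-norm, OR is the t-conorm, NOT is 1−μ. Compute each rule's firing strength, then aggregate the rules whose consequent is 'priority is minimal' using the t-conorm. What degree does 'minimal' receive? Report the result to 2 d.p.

0.15

R1: ¬mid=1−0.09=0.91, full=0.24; AND[max(0, a+b−1)] → w = 0.15
R2: half=0.44, near=0.08, moderate=0.89; AND[max(0, a+b−1)] → w = 0.00
R3: short=0.44, full=0.24, near=0.08; AND[max(0, a+b−1)] → w = 0.00
Rules with consequent 'minimal': {R1, R3} → strengths 0.15, 0.00
Aggregate via t-conorm [min(1, a+b)]: 0.15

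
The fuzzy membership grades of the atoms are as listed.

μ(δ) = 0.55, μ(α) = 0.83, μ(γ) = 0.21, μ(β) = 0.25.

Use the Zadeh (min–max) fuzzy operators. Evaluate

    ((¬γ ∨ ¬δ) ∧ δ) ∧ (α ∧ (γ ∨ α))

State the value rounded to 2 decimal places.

¬γ = 1 − 0.21 = 0.79
¬δ = 1 − 0.55 = 0.45
¬γ ∨ ¬δ = max(a, b) on (0.79, 0.45) = 0.79
(¬γ ∨ ¬δ) ∧ δ = min(a, b) on (0.79, 0.55) = 0.55
γ ∨ α = max(a, b) on (0.21, 0.83) = 0.83
α ∧ (γ ∨ α) = min(a, b) on (0.83, 0.83) = 0.83
((¬γ ∨ ¬δ) ∧ δ) ∧ (α ∧ (γ ∨ α)) = min(a, b) on (0.55, 0.83) = 0.55

0.55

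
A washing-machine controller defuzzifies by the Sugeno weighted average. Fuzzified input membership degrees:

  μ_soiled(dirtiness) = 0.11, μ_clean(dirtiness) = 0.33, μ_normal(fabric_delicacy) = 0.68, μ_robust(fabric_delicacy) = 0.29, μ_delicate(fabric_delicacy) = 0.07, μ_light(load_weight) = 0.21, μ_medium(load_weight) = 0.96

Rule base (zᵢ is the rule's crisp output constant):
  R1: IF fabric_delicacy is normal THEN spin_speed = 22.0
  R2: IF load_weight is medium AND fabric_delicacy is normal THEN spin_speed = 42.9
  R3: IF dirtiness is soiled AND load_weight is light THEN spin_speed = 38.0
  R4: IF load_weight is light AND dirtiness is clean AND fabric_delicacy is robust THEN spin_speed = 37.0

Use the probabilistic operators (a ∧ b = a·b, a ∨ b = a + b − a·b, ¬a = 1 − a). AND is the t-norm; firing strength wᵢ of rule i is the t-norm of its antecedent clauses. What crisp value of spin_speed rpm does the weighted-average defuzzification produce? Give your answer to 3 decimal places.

32.403

R1 (z=22.0): normal=0.68 → w = 0.6800
R2 (z=42.9): medium=0.96, normal=0.68; AND[a·b] → w = 0.6528
R3 (z=38.0): soiled=0.11, light=0.21; AND[a·b] → w = 0.0231
R4 (z=37.0): light=0.21, clean=0.33, robust=0.29; AND[a·b] → w = 0.0201
Weighted average = (0.6800·22.0 + 0.6528·42.9 + 0.0231·38.0 + 0.0201·37.0) / (0.6800 + 0.6528 + 0.0231 + 0.0201)
  = 44.5865 / 1.3760 = 32.403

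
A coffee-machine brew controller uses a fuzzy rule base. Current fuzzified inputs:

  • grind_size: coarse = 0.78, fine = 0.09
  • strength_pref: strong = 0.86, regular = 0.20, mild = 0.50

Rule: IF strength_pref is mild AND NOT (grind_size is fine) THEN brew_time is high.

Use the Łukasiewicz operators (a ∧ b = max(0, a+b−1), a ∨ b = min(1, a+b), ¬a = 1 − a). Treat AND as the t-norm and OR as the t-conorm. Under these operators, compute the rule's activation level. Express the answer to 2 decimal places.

0.41

firing strength: mild=0.50, ¬fine=1−0.09=0.91; AND[max(0, a+b−1)] → w = 0.41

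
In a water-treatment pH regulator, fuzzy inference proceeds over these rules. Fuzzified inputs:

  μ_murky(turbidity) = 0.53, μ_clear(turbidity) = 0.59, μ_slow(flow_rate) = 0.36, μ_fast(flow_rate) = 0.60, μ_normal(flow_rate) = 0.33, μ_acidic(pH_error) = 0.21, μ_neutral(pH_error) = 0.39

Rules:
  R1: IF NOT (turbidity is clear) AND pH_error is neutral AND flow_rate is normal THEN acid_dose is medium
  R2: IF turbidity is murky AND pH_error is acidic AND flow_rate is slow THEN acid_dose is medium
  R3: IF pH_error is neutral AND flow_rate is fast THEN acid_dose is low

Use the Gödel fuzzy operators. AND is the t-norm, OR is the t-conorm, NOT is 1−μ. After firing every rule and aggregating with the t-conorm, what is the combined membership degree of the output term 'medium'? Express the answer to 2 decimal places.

0.33

R1: ¬clear=1−0.59=0.41, neutral=0.39, normal=0.33; AND[min(a, b)] → w = 0.33
R2: murky=0.53, acidic=0.21, slow=0.36; AND[min(a, b)] → w = 0.21
R3: neutral=0.39, fast=0.60; AND[min(a, b)] → w = 0.39
Rules with consequent 'medium': {R1, R2} → strengths 0.33, 0.21
Aggregate via t-conorm [max(a, b)]: 0.33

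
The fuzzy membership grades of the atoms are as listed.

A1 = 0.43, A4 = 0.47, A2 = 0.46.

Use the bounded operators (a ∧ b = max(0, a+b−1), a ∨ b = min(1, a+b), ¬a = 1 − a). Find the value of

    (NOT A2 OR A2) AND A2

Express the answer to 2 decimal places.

NOT A2 = 1 − 0.46 = 0.54
NOT A2 OR A2 = min(1, a+b) on (0.54, 0.46) = 1.00
(NOT A2 OR A2) AND A2 = max(0, a+b−1) on (1.00, 0.46) = 0.46

0.46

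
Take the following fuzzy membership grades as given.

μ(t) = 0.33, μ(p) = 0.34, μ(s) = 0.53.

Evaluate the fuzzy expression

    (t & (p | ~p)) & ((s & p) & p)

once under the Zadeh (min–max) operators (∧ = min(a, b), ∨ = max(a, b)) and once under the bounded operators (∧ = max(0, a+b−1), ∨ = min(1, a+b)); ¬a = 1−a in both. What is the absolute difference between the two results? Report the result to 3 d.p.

Under Zadeh (min–max):
  ~p = 1 − 0.34 = 0.66
  p | ~p = max(a, b) on (0.34, 0.66) = 0.66
  t & (p | ~p) = min(a, b) on (0.33, 0.66) = 0.33
  s & p = min(a, b) on (0.53, 0.34) = 0.34
  (s & p) & p = min(a, b) on (0.34, 0.34) = 0.34
  (t & (p | ~p)) & ((s & p) & p) = min(a, b) on (0.33, 0.34) = 0.33
  → value = 0.3300
Under bounded:
  ~p = 1 − 0.34 = 0.66
  p | ~p = min(1, a+b) on (0.34, 0.66) = 1.00
  t & (p | ~p) = max(0, a+b−1) on (0.33, 1.00) = 0.33
  s & p = max(0, a+b−1) on (0.53, 0.34) = 0.00
  (s & p) & p = max(0, a+b−1) on (0.00, 0.34) = 0.00
  (t & (p | ~p)) & ((s & p) & p) = max(0, a+b−1) on (0.33, 0.00) = 0.00
  → value = 0.0000
|0.3300 − 0.0000| = 0.330

0.330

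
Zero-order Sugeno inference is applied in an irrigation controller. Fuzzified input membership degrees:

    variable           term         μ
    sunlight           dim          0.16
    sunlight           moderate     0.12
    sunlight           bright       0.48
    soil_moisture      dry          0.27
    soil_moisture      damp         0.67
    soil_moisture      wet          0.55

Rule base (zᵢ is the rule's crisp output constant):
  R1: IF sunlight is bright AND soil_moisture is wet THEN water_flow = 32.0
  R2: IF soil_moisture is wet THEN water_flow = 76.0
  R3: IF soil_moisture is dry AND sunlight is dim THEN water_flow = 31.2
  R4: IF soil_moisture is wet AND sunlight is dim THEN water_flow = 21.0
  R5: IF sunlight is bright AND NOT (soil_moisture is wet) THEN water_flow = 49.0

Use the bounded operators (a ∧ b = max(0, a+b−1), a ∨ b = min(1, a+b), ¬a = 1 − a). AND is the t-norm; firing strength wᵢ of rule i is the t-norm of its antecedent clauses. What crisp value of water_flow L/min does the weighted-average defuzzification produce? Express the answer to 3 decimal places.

73.724

R1 (z=32.0): bright=0.48, wet=0.55; AND[max(0, a+b−1)] → w = 0.03
R2 (z=76.0): wet=0.55 → w = 0.55
R3 (z=31.2): dry=0.27, dim=0.16; AND[max(0, a+b−1)] → w = 0.00
R4 (z=21.0): wet=0.55, dim=0.16; AND[max(0, a+b−1)] → w = 0.00
R5 (z=49.0): bright=0.48, ¬wet=1−0.55=0.45; AND[max(0, a+b−1)] → w = 0.00
Weighted average = (0.03·32.0 + 0.55·76.0 + 0.00·31.2 + 0.00·21.0 + 0.00·49.0) / (0.03 + 0.55 + 0.00 + 0.00 + 0.00)
  = 42.7600 / 0.5800 = 73.724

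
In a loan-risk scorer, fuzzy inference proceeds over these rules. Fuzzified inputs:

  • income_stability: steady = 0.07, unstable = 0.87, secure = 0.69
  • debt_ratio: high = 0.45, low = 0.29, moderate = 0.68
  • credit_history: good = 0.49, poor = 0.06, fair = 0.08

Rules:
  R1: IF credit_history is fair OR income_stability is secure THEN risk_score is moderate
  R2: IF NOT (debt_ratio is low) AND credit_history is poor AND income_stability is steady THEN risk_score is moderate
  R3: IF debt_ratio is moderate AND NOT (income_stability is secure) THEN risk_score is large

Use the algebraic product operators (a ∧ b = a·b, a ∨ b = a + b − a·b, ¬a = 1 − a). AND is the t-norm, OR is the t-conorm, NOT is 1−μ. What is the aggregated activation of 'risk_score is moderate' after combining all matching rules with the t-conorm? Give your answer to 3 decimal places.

R1: fair=0.08, secure=0.69; OR[a + b − a·b] → w = 0.7148
R2: ¬low=1−0.29=0.71, poor=0.06, steady=0.07; AND[a·b] → w = 0.0030
R3: moderate=0.68, ¬secure=1−0.69=0.31; AND[a·b] → w = 0.2108
Rules with consequent 'moderate': {R1, R2} → strengths 0.7148, 0.0030
Aggregate via t-conorm [a + b − a·b]: 0.7157

0.716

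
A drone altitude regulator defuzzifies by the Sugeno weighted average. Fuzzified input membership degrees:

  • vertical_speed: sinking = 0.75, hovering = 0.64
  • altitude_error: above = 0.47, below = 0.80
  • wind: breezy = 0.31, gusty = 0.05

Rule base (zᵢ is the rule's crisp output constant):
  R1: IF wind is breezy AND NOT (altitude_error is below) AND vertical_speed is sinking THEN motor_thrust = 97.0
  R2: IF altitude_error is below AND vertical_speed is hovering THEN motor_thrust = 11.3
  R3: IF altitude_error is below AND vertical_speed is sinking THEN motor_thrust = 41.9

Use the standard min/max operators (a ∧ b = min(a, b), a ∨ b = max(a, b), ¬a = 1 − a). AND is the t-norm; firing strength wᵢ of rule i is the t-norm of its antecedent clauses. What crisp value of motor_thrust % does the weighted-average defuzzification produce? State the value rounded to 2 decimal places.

36.51

R1 (z=97.0): breezy=0.31, ¬below=1−0.80=0.20, sinking=0.75; AND[min(a, b)] → w = 0.20
R2 (z=11.3): below=0.80, hovering=0.64; AND[min(a, b)] → w = 0.64
R3 (z=41.9): below=0.80, sinking=0.75; AND[min(a, b)] → w = 0.75
Weighted average = (0.20·97.0 + 0.64·11.3 + 0.75·41.9) / (0.20 + 0.64 + 0.75)
  = 58.0570 / 1.5900 = 36.51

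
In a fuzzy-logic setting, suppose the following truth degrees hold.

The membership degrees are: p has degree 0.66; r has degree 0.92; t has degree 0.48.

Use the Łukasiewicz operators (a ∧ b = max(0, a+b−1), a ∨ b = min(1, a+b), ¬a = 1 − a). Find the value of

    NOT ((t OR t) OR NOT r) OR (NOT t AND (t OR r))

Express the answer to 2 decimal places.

t OR t = min(1, a+b) on (0.48, 0.48) = 0.96
NOT r = 1 − 0.92 = 0.08
(t OR t) OR NOT r = min(1, a+b) on (0.96, 0.08) = 1.00
NOT ((t OR t) OR NOT r) = 1 − 1.00 = 0.00
NOT t = 1 − 0.48 = 0.52
t OR r = min(1, a+b) on (0.48, 0.92) = 1.00
NOT t AND (t OR r) = max(0, a+b−1) on (0.52, 1.00) = 0.52
NOT ((t OR t) OR NOT r) OR (NOT t AND (t OR r)) = min(1, a+b) on (0.00, 0.52) = 0.52

0.52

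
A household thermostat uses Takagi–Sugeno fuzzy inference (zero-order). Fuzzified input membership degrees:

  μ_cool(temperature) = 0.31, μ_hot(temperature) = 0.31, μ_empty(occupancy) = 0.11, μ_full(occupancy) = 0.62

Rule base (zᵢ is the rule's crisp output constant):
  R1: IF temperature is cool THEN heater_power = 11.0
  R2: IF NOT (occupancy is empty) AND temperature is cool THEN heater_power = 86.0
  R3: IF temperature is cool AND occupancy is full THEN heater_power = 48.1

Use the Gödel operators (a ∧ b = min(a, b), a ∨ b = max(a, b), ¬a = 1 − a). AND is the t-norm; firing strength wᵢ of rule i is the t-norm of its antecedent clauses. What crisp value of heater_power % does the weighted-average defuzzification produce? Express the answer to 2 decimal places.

48.37

R1 (z=11.0): cool=0.31 → w = 0.31
R2 (z=86.0): ¬empty=1−0.11=0.89, cool=0.31; AND[min(a, b)] → w = 0.31
R3 (z=48.1): cool=0.31, full=0.62; AND[min(a, b)] → w = 0.31
Weighted average = (0.31·11.0 + 0.31·86.0 + 0.31·48.1) / (0.31 + 0.31 + 0.31)
  = 44.9810 / 0.9300 = 48.37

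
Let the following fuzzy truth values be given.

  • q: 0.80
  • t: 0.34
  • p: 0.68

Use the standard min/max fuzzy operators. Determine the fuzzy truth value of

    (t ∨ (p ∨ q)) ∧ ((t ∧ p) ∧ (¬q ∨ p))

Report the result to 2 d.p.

0.34

p ∨ q = max(a, b) on (0.68, 0.80) = 0.80
t ∨ (p ∨ q) = max(a, b) on (0.34, 0.80) = 0.80
t ∧ p = min(a, b) on (0.34, 0.68) = 0.34
¬q = 1 − 0.80 = 0.20
¬q ∨ p = max(a, b) on (0.20, 0.68) = 0.68
(t ∧ p) ∧ (¬q ∨ p) = min(a, b) on (0.34, 0.68) = 0.34
(t ∨ (p ∨ q)) ∧ ((t ∧ p) ∧ (¬q ∨ p)) = min(a, b) on (0.80, 0.34) = 0.34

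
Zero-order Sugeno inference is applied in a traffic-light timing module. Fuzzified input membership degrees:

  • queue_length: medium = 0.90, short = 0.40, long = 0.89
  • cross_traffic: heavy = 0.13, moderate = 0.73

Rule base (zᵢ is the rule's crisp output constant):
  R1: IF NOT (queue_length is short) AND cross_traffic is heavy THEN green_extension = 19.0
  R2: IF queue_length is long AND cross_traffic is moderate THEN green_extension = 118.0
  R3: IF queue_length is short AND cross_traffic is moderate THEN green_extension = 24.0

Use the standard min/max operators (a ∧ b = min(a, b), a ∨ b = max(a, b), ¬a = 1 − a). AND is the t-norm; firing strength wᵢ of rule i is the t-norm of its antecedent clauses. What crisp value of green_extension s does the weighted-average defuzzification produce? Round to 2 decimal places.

77.94

R1 (z=19.0): ¬short=1−0.40=0.60, heavy=0.13; AND[min(a, b)] → w = 0.13
R2 (z=118.0): long=0.89, moderate=0.73; AND[min(a, b)] → w = 0.73
R3 (z=24.0): short=0.40, moderate=0.73; AND[min(a, b)] → w = 0.40
Weighted average = (0.13·19.0 + 0.73·118.0 + 0.40·24.0) / (0.13 + 0.73 + 0.40)
  = 98.2100 / 1.2600 = 77.94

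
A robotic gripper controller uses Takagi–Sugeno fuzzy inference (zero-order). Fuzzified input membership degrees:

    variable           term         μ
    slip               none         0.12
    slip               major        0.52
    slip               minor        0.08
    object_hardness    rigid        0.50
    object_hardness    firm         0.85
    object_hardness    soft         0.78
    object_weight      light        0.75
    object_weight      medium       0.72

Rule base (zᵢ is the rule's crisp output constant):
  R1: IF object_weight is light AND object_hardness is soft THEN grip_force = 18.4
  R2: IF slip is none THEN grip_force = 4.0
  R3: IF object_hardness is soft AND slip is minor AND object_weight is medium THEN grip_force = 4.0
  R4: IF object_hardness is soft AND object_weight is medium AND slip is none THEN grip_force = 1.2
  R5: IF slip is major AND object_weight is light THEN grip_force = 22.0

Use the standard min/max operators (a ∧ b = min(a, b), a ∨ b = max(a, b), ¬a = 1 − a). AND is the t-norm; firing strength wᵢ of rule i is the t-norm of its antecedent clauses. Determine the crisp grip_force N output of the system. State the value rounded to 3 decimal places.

R1 (z=18.4): light=0.75, soft=0.78; AND[min(a, b)] → w = 0.75
R2 (z=4.0): none=0.12 → w = 0.12
R3 (z=4.0): soft=0.78, minor=0.08, medium=0.72; AND[min(a, b)] → w = 0.08
R4 (z=1.2): soft=0.78, medium=0.72, none=0.12; AND[min(a, b)] → w = 0.12
R5 (z=22.0): major=0.52, light=0.75; AND[min(a, b)] → w = 0.52
Weighted average = (0.75·18.4 + 0.12·4.0 + 0.08·4.0 + 0.12·1.2 + 0.52·22.0) / (0.75 + 0.12 + 0.08 + 0.12 + 0.52)
  = 26.1840 / 1.5900 = 16.468

16.468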